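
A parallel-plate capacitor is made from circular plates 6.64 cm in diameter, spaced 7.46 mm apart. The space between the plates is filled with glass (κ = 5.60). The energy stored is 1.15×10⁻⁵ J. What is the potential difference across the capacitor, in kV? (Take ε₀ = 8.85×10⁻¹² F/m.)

A = π(6.64/2 cm)² = 3.46×10⁻³ m².
C = κε₀A/d = 5.60 × 8.85×10⁻¹² × 3.46×10⁻³ / 7.46×10⁻³ = 2.30×10⁻¹¹ F.
V = √(2U/C) = √(2 × 1.15×10⁻⁵ / 2.30×10⁻¹¹) = 10.00×10² V.

V ≈ 1.000 kV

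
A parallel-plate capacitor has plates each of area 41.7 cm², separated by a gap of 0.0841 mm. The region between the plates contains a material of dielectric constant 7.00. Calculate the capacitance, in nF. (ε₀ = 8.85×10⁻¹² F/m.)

C ≈ 3.07 nF

A = 41.7 cm² = 4.17×10⁻³ m².
C = κε₀A/d = 7.00 × 8.85×10⁻¹² × 4.17×10⁻³ / 8.41×10⁻⁵ = 3.07×10⁻⁹ F.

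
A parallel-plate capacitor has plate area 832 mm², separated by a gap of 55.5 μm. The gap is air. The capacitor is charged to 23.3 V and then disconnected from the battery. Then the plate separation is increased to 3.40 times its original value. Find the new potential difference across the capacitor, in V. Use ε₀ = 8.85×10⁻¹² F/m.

79.2 V

A = 832 mm² = 8.32×10⁻⁴ m².
Initially C₁ = ε₀A/d = 8.85×10⁻¹² × 8.32×10⁻⁴ / 5.55×10⁻⁵ = 1.33×10⁻¹⁰ F.
V₁ = 23.3 V.
Isolated ⇒ Q is held fixed. C₂ = 0.294 C₁ and V = Q/C, so V₂/V₁ = C₁/C₂ = 3.40.
V₂ = 3.40 × 23.3 = 79.2 V.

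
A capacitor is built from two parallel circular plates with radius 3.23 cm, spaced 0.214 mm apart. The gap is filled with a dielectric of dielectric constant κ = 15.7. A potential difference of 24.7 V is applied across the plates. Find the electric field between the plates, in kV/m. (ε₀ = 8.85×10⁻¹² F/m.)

E = V/d = 24.7 / 2.14×10⁻⁴ = 1.15×10⁵ V/m.

115 kV/m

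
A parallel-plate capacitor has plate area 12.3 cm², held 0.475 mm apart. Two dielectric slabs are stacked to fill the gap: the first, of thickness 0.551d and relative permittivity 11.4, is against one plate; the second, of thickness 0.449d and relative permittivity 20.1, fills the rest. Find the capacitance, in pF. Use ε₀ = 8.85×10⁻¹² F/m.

A = 12.3 cm² = 1.23×10⁻³ m².
Stacked slabs ⇒ two capacitors in series, each with the full plate area.
C₁ = κ₁ε₀A/d₁ = 11.4 × 8.85×10⁻¹² × 1.23×10⁻³ / 2.62×10⁻⁴ = 4.74×10⁻¹⁰ F.
C₂ = κ₂ε₀A/d₂ = 20.1 × 8.85×10⁻¹² × 1.23×10⁻³ / 2.13×10⁻⁴ = 1.03×10⁻⁹ F.
C = (1/C₁ + 1/C₂)⁻¹ = 3.24×10⁻¹⁰ F.

324 pF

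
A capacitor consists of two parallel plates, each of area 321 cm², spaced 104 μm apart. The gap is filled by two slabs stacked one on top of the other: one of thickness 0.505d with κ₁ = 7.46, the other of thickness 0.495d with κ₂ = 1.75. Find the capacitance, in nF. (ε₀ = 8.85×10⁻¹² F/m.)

C ≈ 7.79 nF

A = 321 cm² = 3.21×10⁻² m².
Stacked slabs ⇒ two capacitors in series, each with the full plate area.
C₁ = κ₁ε₀A/d₁ = 7.46 × 8.85×10⁻¹² × 3.21×10⁻² / 5.25×10⁻⁵ = 4.04×10⁻⁸ F.
C₂ = κ₂ε₀A/d₂ = 1.75 × 8.85×10⁻¹² × 3.21×10⁻² / 5.15×10⁻⁵ = 9.66×10⁻⁹ F.
C = (1/C₁ + 1/C₂)⁻¹ = 7.79×10⁻⁹ F.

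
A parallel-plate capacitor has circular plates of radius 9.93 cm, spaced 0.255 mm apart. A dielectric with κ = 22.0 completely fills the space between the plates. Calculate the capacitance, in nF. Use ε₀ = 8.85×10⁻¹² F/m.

A = π(9.93 cm)² = 3.10×10⁻² m².
C = κε₀A/d = 22.0 × 8.85×10⁻¹² × 3.10×10⁻² / 2.55×10⁻⁴ = 2.37×10⁻⁸ F.

C ≈ 23.7 nF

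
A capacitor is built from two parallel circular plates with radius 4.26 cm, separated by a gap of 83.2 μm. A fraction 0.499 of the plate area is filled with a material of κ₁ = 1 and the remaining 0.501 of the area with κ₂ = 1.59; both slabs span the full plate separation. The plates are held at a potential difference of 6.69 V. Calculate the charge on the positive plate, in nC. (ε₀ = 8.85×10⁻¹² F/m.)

A = π(4.26 cm)² = 5.70×10⁻³ m².
Side-by-side slabs ⇒ two capacitors in parallel, each spanning the full gap.
C₁ = κ₁ε₀A₁/d = 1.00 × 8.85×10⁻¹² × 2.84×10⁻³ / 8.32×10⁻⁵ = 3.03×10⁻¹⁰ F.
C₂ = κ₂ε₀A₂/d = 1.59 × 8.85×10⁻¹² × 2.86×10⁻³ / 8.32×10⁻⁵ = 4.83×10⁻¹⁰ F.
C = C₁ + C₂ = 7.86×10⁻¹⁰ F.
Q = CV = 7.86×10⁻¹⁰ × 6.69 = 5.26×10⁻⁹ C.

Q ≈ 5.26 nC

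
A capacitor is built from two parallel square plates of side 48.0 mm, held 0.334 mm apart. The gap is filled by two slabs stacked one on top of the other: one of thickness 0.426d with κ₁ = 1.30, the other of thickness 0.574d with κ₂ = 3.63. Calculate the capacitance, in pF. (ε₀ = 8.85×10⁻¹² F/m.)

A = (48.0 mm)² = 2.30×10⁻³ m².
Stacked slabs ⇒ two capacitors in series, each with the full plate area.
C₁ = κ₁ε₀A/d₁ = 1.30 × 8.85×10⁻¹² × 2.30×10⁻³ / 1.42×10⁻⁴ = 1.86×10⁻¹⁰ F.
C₂ = κ₂ε₀A/d₂ = 3.63 × 8.85×10⁻¹² × 2.30×10⁻³ / 1.92×10⁻⁴ = 3.86×10⁻¹⁰ F.
C = (1/C₁ + 1/C₂)⁻¹ = 1.26×10⁻¹⁰ F.

126 pF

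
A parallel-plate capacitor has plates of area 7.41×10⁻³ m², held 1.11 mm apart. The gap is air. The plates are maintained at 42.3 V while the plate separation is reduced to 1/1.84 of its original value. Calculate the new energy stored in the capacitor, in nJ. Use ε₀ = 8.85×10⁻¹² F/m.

Initially C₁ = ε₀A/d = 8.85×10⁻¹² × 7.41×10⁻³ / 1.11×10⁻³ = 5.91×10⁻¹¹ F.
U₁ = 5.29×10⁻⁸ J.
Battery connected ⇒ V is held fixed. C₂ = 1.84 C₁ and U = ½CV², so U₂/U₁ = C₂/C₁ = 1.84.
U₂ = 1.84 × 5.29×10⁻⁸ = 9.73×10⁻⁸ J.

U ≈ 97.3 nJ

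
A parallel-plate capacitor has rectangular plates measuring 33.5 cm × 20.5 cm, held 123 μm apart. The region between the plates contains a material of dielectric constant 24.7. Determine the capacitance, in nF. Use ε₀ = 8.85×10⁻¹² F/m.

A = 33.5 × 20.5 cm² = 6.87×10⁻² m².
C = κε₀A/d = 24.7 × 8.85×10⁻¹² × 6.87×10⁻² / 1.23×10⁻⁴ = 1.22×10⁻⁷ F.

122 nF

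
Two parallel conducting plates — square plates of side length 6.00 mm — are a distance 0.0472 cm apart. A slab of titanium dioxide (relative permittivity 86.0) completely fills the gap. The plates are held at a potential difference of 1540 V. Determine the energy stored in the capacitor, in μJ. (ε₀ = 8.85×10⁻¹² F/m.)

A = (6.00 mm)² = 3.60×10⁻⁵ m².
C = κε₀A/d = 86.0 × 8.85×10⁻¹² × 3.60×10⁻⁵ / 4.72×10⁻⁴ = 5.81×10⁻¹¹ F.
U = ½CV² = ½ × 5.81×10⁻¹¹ × (1540)² = 6.88×10⁻⁵ J.

68.8 μJ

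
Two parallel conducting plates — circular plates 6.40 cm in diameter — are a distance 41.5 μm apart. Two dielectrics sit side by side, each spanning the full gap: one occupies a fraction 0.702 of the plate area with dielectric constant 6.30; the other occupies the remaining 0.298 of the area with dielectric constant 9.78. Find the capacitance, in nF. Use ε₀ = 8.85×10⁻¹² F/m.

A = π(6.40/2 cm)² = 3.22×10⁻³ m².
Side-by-side slabs ⇒ two capacitors in parallel, each spanning the full gap.
C₁ = κ₁ε₀A₁/d = 6.30 × 8.85×10⁻¹² × 2.26×10⁻³ / 4.15×10⁻⁵ = 3.03×10⁻⁹ F.
C₂ = κ₂ε₀A₂/d = 9.78 × 8.85×10⁻¹² × 9.59×10⁻⁴ / 4.15×10⁻⁵ = 2.00×10⁻⁹ F.
C = C₁ + C₂ = 5.03×10⁻⁹ F.

5.03 nF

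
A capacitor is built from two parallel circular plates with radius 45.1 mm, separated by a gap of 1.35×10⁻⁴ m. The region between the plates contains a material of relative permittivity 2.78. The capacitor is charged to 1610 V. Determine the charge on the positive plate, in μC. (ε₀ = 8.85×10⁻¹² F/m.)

Q ≈ 1.87 μC

A = π(45.1 mm)² = 6.39×10⁻³ m².
C = κε₀A/d = 2.78 × 8.85×10⁻¹² × 6.39×10⁻³ / 1.35×10⁻⁴ = 1.16×10⁻⁹ F.
Q = CV = 1.16×10⁻⁹ × 1610 = 1.87×10⁻⁶ C.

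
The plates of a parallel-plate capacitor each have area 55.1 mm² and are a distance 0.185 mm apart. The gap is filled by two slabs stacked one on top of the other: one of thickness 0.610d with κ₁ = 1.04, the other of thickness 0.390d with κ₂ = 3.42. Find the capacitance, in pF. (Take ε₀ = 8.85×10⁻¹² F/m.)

C ≈ 3.76 pF

A = 55.1 mm² = 5.51×10⁻⁵ m².
Stacked slabs ⇒ two capacitors in series, each with the full plate area.
C₁ = κ₁ε₀A/d₁ = 1.04 × 8.85×10⁻¹² × 5.51×10⁻⁵ / 1.13×10⁻⁴ = 4.49×10⁻¹² F.
C₂ = κ₂ε₀A/d₂ = 3.42 × 8.85×10⁻¹² × 5.51×10⁻⁵ / 7.21×10⁻⁵ = 2.31×10⁻¹¹ F.
C = (1/C₁ + 1/C₂)⁻¹ = 3.76×10⁻¹² F.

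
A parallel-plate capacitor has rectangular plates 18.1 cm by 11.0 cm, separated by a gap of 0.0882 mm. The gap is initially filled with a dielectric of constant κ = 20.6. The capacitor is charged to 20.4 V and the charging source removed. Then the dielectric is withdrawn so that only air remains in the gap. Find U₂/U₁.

Isolated ⇒ Q is held fixed.
C₂ = 0.0485 C₁ and U = Q²/(2C), so U₂/U₁ = C₁/C₂ = 20.6.

U₂/U₁ ≈ 20.6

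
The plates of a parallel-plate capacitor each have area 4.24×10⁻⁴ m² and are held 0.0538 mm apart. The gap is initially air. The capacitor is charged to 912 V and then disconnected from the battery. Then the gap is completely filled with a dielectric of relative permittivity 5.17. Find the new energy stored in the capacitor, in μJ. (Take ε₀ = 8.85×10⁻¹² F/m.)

Initially C₁ = ε₀A/d = 8.85×10⁻¹² × 4.24×10⁻⁴ / 5.38×10⁻⁵ = 6.97×10⁻¹¹ F.
U₁ = 2.90×10⁻⁵ J.
Isolated ⇒ Q is held fixed. C₂ = 5.17 C₁ and U = Q²/(2C), so U₂/U₁ = C₁/C₂ = 0.193.
U₂ = 0.193 × 2.90×10⁻⁵ = 5.61×10⁻⁶ J.

U ≈ 5.61 μJ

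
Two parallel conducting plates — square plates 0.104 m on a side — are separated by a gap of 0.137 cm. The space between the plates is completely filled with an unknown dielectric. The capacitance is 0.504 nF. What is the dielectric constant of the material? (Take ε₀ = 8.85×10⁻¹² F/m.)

A = (0.104 m)² = 1.08×10⁻² m².
κ = Cd/(ε₀A) = 5.04×10⁻¹⁰ × 1.37×10⁻³ / (8.85×10⁻¹² × 1.08×10⁻²) = 7.21.

κ ≈ 7.21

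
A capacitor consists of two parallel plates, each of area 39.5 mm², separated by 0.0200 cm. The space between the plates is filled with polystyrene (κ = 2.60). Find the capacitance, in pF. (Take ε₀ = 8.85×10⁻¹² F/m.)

A = 39.5 mm² = 3.95×10⁻⁵ m².
C = κε₀A/d = 2.60 × 8.85×10⁻¹² × 3.95×10⁻⁵ / 2.00×10⁻⁴ = 4.54×10⁻¹² F.

C ≈ 4.54 pF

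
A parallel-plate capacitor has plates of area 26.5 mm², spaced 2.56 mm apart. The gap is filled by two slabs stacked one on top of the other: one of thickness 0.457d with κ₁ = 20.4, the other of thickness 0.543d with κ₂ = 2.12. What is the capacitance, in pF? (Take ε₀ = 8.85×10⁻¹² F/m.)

C ≈ 0.329 pF

A = 26.5 mm² = 2.65×10⁻⁵ m².
Stacked slabs ⇒ two capacitors in series, each with the full plate area.
C₁ = κ₁ε₀A/d₁ = 20.4 × 8.85×10⁻¹² × 2.65×10⁻⁵ / 1.17×10⁻³ = 4.09×10⁻¹² F.
C₂ = κ₂ε₀A/d₂ = 2.12 × 8.85×10⁻¹² × 2.65×10⁻⁵ / 1.39×10⁻³ = 3.58×10⁻¹³ F.
C = (1/C₁ + 1/C₂)⁻¹ = 3.29×10⁻¹³ F.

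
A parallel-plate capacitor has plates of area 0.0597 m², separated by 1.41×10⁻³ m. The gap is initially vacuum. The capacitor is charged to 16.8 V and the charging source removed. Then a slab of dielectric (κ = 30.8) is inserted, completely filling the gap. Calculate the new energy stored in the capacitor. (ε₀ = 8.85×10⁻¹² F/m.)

1.72 nJ

Initially C₁ = ε₀A/d = 8.85×10⁻¹² × 5.97×10⁻² / 1.41×10⁻³ = 3.75×10⁻¹⁰ F.
U₁ = 5.29×10⁻⁸ J.
Isolated ⇒ Q is held fixed. C₂ = 30.8 C₁ and U = Q²/(2C), so U₂/U₁ = C₁/C₂ = 0.0325.
U₂ = 0.0325 × 5.29×10⁻⁸ = 1.72×10⁻⁹ J.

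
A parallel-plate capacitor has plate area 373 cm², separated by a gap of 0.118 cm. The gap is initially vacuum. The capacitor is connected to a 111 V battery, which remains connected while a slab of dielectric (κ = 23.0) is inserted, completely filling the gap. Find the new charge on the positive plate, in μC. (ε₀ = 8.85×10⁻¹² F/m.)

A = 373 cm² = 3.73×10⁻² m².
Initially C₁ = ε₀A/d = 8.85×10⁻¹² × 3.73×10⁻² / 1.18×10⁻³ = 2.80×10⁻¹⁰ F.
Q₁ = 3.11×10⁻⁸ C.
Battery connected ⇒ V is held fixed. C₂ = 23.0 C₁ and Q = CV, so Q₂/Q₁ = C₂/C₁ = 23.0.
Q₂ = 23.0 × 3.11×10⁻⁸ = 7.14×10⁻⁷ C.

0.714 μC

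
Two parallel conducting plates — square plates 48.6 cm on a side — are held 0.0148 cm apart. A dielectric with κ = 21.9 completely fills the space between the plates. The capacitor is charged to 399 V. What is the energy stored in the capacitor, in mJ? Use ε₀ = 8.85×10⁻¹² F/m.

U ≈ 24.6 mJ

A = (48.6 cm)² = 0.236 m².
C = κε₀A/d = 21.9 × 8.85×10⁻¹² × 0.236 / 1.48×10⁻⁴ = 3.09×10⁻⁷ F.
U = ½CV² = ½ × 3.09×10⁻⁷ × (399)² = 2.46×10⁻² J.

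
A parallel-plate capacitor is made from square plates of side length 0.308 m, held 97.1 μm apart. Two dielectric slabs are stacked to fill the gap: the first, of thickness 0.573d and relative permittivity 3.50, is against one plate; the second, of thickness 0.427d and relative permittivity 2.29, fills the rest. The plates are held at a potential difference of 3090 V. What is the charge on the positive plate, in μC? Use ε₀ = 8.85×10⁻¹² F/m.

A = (0.308 m)² = 9.49×10⁻² m².
Stacked slabs ⇒ two capacitors in series, each with the full plate area.
C₁ = κ₁ε₀A/d₁ = 3.50 × 8.85×10⁻¹² × 9.49×10⁻² / 5.56×10⁻⁵ = 5.28×10⁻⁸ F.
C₂ = κ₂ε₀A/d₂ = 2.29 × 8.85×10⁻¹² × 9.49×10⁻² / 4.15×10⁻⁵ = 4.64×10⁻⁸ F.
C = (1/C₁ + 1/C₂)⁻¹ = 2.47×10⁻⁸ F.
Q = CV = 2.47×10⁻⁸ × 3090 = 7.63×10⁻⁵ C.

76.3 μC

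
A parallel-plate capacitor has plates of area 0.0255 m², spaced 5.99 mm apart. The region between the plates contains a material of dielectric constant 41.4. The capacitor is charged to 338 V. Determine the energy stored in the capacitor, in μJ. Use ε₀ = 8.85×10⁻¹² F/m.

89.1 μJ

C = κε₀A/d = 41.4 × 8.85×10⁻¹² × 2.55×10⁻² / 5.99×10⁻³ = 1.56×10⁻⁹ F.
U = ½CV² = ½ × 1.56×10⁻⁹ × (338)² = 8.91×10⁻⁵ J.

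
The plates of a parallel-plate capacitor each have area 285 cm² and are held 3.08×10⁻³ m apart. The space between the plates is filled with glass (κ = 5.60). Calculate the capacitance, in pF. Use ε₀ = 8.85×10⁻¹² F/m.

C ≈ 459 pF

A = 285 cm² = 2.85×10⁻² m².
C = κε₀A/d = 5.60 × 8.85×10⁻¹² × 2.85×10⁻² / 3.08×10⁻³ = 4.59×10⁻¹⁰ F.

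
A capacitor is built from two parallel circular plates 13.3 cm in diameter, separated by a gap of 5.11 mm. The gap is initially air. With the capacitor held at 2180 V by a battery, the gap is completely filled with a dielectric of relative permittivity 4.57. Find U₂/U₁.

4.57

Battery connected ⇒ V is held fixed.
C₂ = 4.57 C₁ and U = ½CV², so U₂/U₁ = C₂/C₁ = 4.57.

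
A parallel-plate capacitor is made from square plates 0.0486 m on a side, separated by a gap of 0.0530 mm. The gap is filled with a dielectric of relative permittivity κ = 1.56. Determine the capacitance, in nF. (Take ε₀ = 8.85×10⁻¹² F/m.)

C ≈ 0.615 nF

A = (0.0486 m)² = 2.36×10⁻³ m².
C = κε₀A/d = 1.56 × 8.85×10⁻¹² × 2.36×10⁻³ / 5.30×10⁻⁵ = 6.15×10⁻¹⁰ F.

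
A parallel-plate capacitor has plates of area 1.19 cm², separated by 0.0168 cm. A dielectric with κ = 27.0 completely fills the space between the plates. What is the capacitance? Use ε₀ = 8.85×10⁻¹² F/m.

A = 1.19 cm² = 1.19×10⁻⁴ m².
C = κε₀A/d = 27.0 × 8.85×10⁻¹² × 1.19×10⁻⁴ / 1.68×10⁻⁴ = 1.69×10⁻¹⁰ F.

169 pF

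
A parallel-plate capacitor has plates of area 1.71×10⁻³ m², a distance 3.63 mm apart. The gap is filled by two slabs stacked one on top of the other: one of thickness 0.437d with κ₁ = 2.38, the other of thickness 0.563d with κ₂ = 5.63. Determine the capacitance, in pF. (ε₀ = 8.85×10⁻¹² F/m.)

C ≈ 14.7 pF

Stacked slabs ⇒ two capacitors in series, each with the full plate area.
C₁ = κ₁ε₀A/d₁ = 2.38 × 8.85×10⁻¹² × 1.71×10⁻³ / 1.59×10⁻³ = 2.27×10⁻¹¹ F.
C₂ = κ₂ε₀A/d₂ = 5.63 × 8.85×10⁻¹² × 1.71×10⁻³ / 2.04×10⁻³ = 4.17×10⁻¹¹ F.
C = (1/C₁ + 1/C₂)⁻¹ = 1.47×10⁻¹¹ F.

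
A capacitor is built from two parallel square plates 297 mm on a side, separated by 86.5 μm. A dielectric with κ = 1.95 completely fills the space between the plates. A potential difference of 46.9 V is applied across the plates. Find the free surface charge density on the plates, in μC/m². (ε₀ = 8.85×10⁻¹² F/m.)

σ ≈ 9.36 μC/m²

A = (297 mm)² = 8.82×10⁻² m².
C = κε₀A/d = 1.95 × 8.85×10⁻¹² × 8.82×10⁻² / 8.65×10⁻⁵ = 1.76×10⁻⁸ F.
σ = Q/A = CV/A = 1.76×10⁻⁸ × 46.9 / 8.82×10⁻² = 9.36×10⁻⁶ C/m².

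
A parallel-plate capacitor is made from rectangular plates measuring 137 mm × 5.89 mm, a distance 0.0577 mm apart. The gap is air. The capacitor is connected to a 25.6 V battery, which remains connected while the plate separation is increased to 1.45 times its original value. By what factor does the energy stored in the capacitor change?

U₂/U₁ ≈ 0.690

Battery connected ⇒ V is held fixed.
C₂ = 0.690 C₁ and U = ½CV², so U₂/U₁ = C₂/C₁ = 0.690.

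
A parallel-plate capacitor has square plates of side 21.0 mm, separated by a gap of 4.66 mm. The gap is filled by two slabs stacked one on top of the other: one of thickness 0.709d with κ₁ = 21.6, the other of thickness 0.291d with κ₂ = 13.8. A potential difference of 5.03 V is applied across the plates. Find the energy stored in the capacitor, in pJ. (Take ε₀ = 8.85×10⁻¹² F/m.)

197 pJ

A = (21.0 mm)² = 4.41×10⁻⁴ m².
Stacked slabs ⇒ two capacitors in series, each with the full plate area.
C₁ = κ₁ε₀A/d₁ = 21.6 × 8.85×10⁻¹² × 4.41×10⁻⁴ / 3.30×10⁻³ = 2.55×10⁻¹¹ F.
C₂ = κ₂ε₀A/d₂ = 13.8 × 8.85×10⁻¹² × 4.41×10⁻⁴ / 1.36×10⁻³ = 3.97×10⁻¹¹ F.
C = (1/C₁ + 1/C₂)⁻¹ = 1.55×10⁻¹¹ F.
U = ½CV² = ½ × 1.55×10⁻¹¹ × (5.03)² = 1.97×10⁻¹⁰ J.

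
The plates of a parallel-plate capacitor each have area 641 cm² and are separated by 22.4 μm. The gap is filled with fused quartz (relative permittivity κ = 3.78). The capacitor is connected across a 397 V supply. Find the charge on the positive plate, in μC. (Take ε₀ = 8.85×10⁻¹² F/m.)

Q ≈ 38.0 μC

A = 641 cm² = 6.41×10⁻² m².
C = κε₀A/d = 3.78 × 8.85×10⁻¹² × 6.41×10⁻² / 2.24×10⁻⁵ = 9.57×10⁻⁸ F.
Q = CV = 9.57×10⁻⁸ × 397 = 3.80×10⁻⁵ C.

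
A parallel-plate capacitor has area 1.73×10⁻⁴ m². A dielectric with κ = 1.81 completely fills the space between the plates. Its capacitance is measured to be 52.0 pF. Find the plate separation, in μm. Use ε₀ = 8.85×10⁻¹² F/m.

d ≈ 53.3 μm

d = κε₀A/C = 1.81 × 8.85×10⁻¹² × 1.73×10⁻⁴ / 5.20×10⁻¹¹ = 5.33×10⁻⁵ m.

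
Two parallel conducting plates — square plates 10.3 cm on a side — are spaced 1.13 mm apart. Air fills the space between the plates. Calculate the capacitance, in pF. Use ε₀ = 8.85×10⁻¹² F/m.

A = (10.3 cm)² = 1.06×10⁻² m².
C = ε₀A/d = 8.85×10⁻¹² × 1.06×10⁻² / 1.13×10⁻³ = 8.31×10⁻¹¹ F.

83.1 pF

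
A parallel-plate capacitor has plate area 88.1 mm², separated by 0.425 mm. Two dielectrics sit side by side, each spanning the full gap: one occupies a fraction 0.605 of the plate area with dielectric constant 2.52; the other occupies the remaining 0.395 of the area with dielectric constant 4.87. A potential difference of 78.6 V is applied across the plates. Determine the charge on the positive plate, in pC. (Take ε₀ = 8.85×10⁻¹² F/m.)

A = 88.1 mm² = 8.81×10⁻⁵ m².
Side-by-side slabs ⇒ two capacitors in parallel, each spanning the full gap.
C₁ = κ₁ε₀A₁/d = 2.52 × 8.85×10⁻¹² × 5.33×10⁻⁵ / 4.25×10⁻⁴ = 2.80×10⁻¹² F.
C₂ = κ₂ε₀A₂/d = 4.87 × 8.85×10⁻¹² × 3.48×10⁻⁵ / 4.25×10⁻⁴ = 3.53×10⁻¹² F.
C = C₁ + C₂ = 6.33×10⁻¹² F.
Q = CV = 6.33×10⁻¹² × 78.6 = 4.97×10⁻¹⁰ C.

497 pC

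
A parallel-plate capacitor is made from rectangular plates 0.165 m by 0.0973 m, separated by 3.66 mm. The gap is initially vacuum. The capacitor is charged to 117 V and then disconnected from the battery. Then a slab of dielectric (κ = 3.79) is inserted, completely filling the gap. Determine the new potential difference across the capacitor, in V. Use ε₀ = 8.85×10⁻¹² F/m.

V ≈ 30.9 V

A = 0.165 × 0.0973 m² = 1.61×10⁻² m².
Initially C₁ = ε₀A/d = 8.85×10⁻¹² × 1.61×10⁻² / 3.66×10⁻³ = 3.88×10⁻¹¹ F.
V₁ = 1.17×10² V.
Isolated ⇒ Q is held fixed. C₂ = 3.79 C₁ and V = Q/C, so V₂/V₁ = C₁/C₂ = 0.264.
V₂ = 0.264 × 1.17×10² = 30.9 V.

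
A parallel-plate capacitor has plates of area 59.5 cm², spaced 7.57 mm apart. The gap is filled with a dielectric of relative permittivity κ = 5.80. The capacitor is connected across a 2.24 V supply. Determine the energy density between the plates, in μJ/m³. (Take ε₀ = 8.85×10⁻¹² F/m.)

E = V/d = 2.24 / 7.57×10⁻³ = 2.96×10² V/m.
u = ½κε₀E² = ½ × 5.80 × 8.85×10⁻¹² × (2.96×10²)² = 2.25×10⁻⁶ J/m³.

2.25 μJ/m³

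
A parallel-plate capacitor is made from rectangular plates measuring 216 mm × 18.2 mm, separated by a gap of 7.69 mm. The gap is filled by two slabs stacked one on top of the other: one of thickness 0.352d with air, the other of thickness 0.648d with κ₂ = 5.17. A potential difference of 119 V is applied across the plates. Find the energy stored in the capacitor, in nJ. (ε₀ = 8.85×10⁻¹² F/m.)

A = 216 × 18.2 mm² = 3.93×10⁻³ m².
Stacked slabs ⇒ two capacitors in series, each with the full plate area.
C₁ = κ₁ε₀A/d₁ = 1.00 × 8.85×10⁻¹² × 3.93×10⁻³ / 2.71×10⁻³ = 1.29×10⁻¹¹ F.
C₂ = κ₂ε₀A/d₂ = 5.17 × 8.85×10⁻¹² × 3.93×10⁻³ / 4.98×10⁻³ = 3.61×10⁻¹¹ F.
C = (1/C₁ + 1/C₂)⁻¹ = 9.48×10⁻¹² F.
U = ½CV² = ½ × 9.48×10⁻¹² × (119)² = 6.71×10⁻⁸ J.

U ≈ 67.1 nJ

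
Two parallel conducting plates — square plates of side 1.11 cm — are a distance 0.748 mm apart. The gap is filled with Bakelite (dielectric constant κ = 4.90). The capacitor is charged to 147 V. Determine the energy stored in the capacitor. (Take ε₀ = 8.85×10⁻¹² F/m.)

77.2 nJ

A = (1.11 cm)² = 1.23×10⁻⁴ m².
C = κε₀A/d = 4.90 × 8.85×10⁻¹² × 1.23×10⁻⁴ / 7.48×10⁻⁴ = 7.14×10⁻¹² F.
U = ½CV² = ½ × 7.14×10⁻¹² × (147)² = 7.72×10⁻⁸ J.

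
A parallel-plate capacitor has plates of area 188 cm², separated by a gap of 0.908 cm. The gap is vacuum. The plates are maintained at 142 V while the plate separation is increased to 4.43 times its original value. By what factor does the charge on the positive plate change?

Q₂/Q₁ ≈ 0.226

Battery connected ⇒ V is held fixed.
C₂ = 0.226 C₁ and Q = CV, so Q₂/Q₁ = C₂/C₁ = 0.226.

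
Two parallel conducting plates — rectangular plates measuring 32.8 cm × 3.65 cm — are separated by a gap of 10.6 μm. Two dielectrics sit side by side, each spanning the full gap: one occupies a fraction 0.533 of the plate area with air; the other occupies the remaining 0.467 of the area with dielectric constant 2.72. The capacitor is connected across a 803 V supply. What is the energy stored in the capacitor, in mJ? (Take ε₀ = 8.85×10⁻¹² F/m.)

A = 32.8 × 3.65 cm² = 1.20×10⁻² m².
Side-by-side slabs ⇒ two capacitors in parallel, each spanning the full gap.
C₁ = κ₁ε₀A₁/d = 1.00 × 8.85×10⁻¹² × 6.38×10⁻³ / 1.06×10⁻⁵ = 5.33×10⁻⁹ F.
C₂ = κ₂ε₀A₂/d = 2.72 × 8.85×10⁻¹² × 5.59×10⁻³ / 1.06×10⁻⁵ = 1.27×10⁻⁸ F.
C = C₁ + C₂ = 1.80×10⁻⁸ F.
U = ½CV² = ½ × 1.80×10⁻⁸ × (803)² = 5.81×10⁻³ J.

U ≈ 5.81 mJ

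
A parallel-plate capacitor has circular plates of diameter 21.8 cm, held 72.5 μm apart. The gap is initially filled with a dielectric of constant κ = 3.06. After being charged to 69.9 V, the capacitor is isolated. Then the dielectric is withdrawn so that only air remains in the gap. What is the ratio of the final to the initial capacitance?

C = κε₀A/d scales with κ, so C₂/C₁ = 1/κ = 1/3.06 = 0.327.

C₂/C₁ ≈ 0.327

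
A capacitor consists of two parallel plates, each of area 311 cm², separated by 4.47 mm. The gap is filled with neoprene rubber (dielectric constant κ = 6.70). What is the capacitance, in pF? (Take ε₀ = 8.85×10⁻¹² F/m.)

C ≈ 413 pF

A = 311 cm² = 3.11×10⁻² m².
C = κε₀A/d = 6.70 × 8.85×10⁻¹² × 3.11×10⁻² / 4.47×10⁻³ = 4.13×10⁻¹⁰ F.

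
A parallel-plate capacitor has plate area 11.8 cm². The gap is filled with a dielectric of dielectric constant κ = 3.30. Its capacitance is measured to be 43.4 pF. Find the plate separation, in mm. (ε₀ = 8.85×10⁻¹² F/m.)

A = 11.8 cm² = 1.18×10⁻³ m².
d = κε₀A/C = 3.30 × 8.85×10⁻¹² × 1.18×10⁻³ / 4.34×10⁻¹¹ = 7.94×10⁻⁴ m.

0.794 mm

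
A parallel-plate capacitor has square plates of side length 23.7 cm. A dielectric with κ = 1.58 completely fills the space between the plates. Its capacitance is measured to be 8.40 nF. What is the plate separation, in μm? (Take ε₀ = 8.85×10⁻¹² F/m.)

93.5 μm

A = (23.7 cm)² = 5.62×10⁻² m².
d = κε₀A/C = 1.58 × 8.85×10⁻¹² × 5.62×10⁻² / 8.40×10⁻⁹ = 9.35×10⁻⁵ m.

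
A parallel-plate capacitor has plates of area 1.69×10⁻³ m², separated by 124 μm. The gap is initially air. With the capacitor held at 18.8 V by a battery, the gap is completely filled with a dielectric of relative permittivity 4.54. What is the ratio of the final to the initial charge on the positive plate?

Q₂/Q₁ ≈ 4.54

Battery connected ⇒ V is held fixed.
C₂ = 4.54 C₁ and Q = CV, so Q₂/Q₁ = C₂/C₁ = 4.54.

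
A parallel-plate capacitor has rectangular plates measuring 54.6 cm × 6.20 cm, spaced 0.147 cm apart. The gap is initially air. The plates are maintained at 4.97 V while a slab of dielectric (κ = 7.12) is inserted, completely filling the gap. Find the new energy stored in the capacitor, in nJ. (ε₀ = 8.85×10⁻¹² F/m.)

A = 54.6 × 6.20 cm² = 3.39×10⁻² m².
Initially C₁ = ε₀A/d = 8.85×10⁻¹² × 3.39×10⁻² / 1.47×10⁻³ = 2.04×10⁻¹⁰ F.
U₁ = 2.52×10⁻⁹ J.
Battery connected ⇒ V is held fixed. C₂ = 7.12 C₁ and U = ½CV², so U₂/U₁ = C₂/C₁ = 7.12.
U₂ = 7.12 × 2.52×10⁻⁹ = 1.79×10⁻⁸ J.

U ≈ 17.9 nJ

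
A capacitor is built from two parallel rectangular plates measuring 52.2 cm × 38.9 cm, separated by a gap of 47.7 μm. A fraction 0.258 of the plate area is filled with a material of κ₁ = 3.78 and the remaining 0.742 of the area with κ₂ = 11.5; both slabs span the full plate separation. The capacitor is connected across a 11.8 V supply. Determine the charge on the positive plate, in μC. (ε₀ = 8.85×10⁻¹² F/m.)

A = 52.2 × 38.9 cm² = 0.203 m².
Side-by-side slabs ⇒ two capacitors in parallel, each spanning the full gap.
C₁ = κ₁ε₀A₁/d = 3.78 × 8.85×10⁻¹² × 5.24×10⁻² / 4.77×10⁻⁵ = 3.67×10⁻⁸ F.
C₂ = κ₂ε₀A₂/d = 11.5 × 8.85×10⁻¹² × 0.151 / 4.77×10⁻⁵ = 3.21×10⁻⁷ F.
C = C₁ + C₂ = 3.58×10⁻⁷ F.
Q = CV = 3.58×10⁻⁷ × 11.8 = 4.23×10⁻⁶ C.

Q ≈ 4.23 μC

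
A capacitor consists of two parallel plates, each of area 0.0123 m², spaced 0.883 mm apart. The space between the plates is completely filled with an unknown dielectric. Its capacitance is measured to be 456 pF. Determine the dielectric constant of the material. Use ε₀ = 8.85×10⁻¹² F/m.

κ = Cd/(ε₀A) = 4.56×10⁻¹⁰ × 8.83×10⁻⁴ / (8.85×10⁻¹² × 1.23×10⁻²) = 3.70.

κ ≈ 3.70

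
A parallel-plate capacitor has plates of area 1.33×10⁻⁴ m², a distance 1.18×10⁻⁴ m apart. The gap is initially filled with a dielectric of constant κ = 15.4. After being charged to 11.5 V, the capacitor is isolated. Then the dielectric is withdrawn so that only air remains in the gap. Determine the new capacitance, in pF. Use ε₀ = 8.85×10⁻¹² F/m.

C ≈ 9.97 pF

Initially C₁ = κε₀A/d = 15.4 × 8.85×10⁻¹² × 1.33×10⁻⁴ / 1.18×10⁻⁴ = 1.54×10⁻¹⁰ F.
C = κε₀A/d scales with κ, so C₂/C₁ = 1/κ = 1/15.4 = 0.0649.
C₂ = 0.0649 × 1.54×10⁻¹⁰ = 9.97×10⁻¹² F.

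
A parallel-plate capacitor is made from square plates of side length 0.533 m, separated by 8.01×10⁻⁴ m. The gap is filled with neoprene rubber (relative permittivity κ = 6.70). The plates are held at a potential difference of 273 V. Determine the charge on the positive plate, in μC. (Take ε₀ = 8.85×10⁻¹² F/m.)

A = (0.533 m)² = 0.284 m².
C = κε₀A/d = 6.70 × 8.85×10⁻¹² × 0.284 / 8.01×10⁻⁴ = 2.10×10⁻⁸ F.
Q = CV = 2.10×10⁻⁸ × 273 = 5.74×10⁻⁶ C.

Q ≈ 5.74 μC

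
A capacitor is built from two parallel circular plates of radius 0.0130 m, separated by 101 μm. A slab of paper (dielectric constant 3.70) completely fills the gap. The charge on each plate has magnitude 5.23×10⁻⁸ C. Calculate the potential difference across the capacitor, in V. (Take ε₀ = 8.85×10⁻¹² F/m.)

A = π(0.0130 m)² = 5.31×10⁻⁴ m².
C = κε₀A/d = 3.70 × 8.85×10⁻¹² × 5.31×10⁻⁴ / 1.01×10⁻⁴ = 1.72×10⁻¹⁰ F.
V = Q/C = 5.23×10⁻⁸ / 1.72×10⁻¹⁰ = 3.04×10² V.

304 V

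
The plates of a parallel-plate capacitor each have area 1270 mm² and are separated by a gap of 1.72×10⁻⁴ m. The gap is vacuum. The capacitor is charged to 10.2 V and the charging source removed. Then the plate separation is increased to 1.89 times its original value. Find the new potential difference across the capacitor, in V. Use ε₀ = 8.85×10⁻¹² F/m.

A = 1270 mm² = 1.27×10⁻³ m².
Initially C₁ = ε₀A/d = 8.85×10⁻¹² × 1.27×10⁻³ / 1.72×10⁻⁴ = 6.53×10⁻¹¹ F.
V₁ = 10.2 V.
Isolated ⇒ Q is held fixed. C₂ = 0.529 C₁ and V = Q/C, so V₂/V₁ = C₁/C₂ = 1.89.
V₂ = 1.89 × 10.2 = 19.3 V.

19.3 V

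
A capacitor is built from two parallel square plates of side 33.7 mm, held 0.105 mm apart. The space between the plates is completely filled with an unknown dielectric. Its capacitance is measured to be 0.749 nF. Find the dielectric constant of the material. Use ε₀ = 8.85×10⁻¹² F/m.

7.82

A = (33.7 mm)² = 1.14×10⁻³ m².
κ = Cd/(ε₀A) = 7.49×10⁻¹⁰ × 1.05×10⁻⁴ / (8.85×10⁻¹² × 1.14×10⁻³) = 7.82.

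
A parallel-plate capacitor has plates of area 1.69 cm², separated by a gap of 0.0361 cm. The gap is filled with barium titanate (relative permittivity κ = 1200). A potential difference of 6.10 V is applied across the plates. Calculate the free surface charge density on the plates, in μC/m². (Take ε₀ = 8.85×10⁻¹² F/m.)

A = 1.69 cm² = 1.69×10⁻⁴ m².
C = κε₀A/d = 1200 × 8.85×10⁻¹² × 1.69×10⁻⁴ / 3.61×10⁻⁴ = 4.97×10⁻⁹ F.
σ = Q/A = CV/A = 4.97×10⁻⁹ × 6.10 / 1.69×10⁻⁴ = 1.79×10⁻⁴ C/m².

σ ≈ 179 μC/m²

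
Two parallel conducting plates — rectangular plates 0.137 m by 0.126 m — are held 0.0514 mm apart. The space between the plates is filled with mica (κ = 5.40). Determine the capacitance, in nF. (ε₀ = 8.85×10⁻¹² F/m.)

A = 0.137 × 0.126 m² = 1.73×10⁻² m².
C = κε₀A/d = 5.40 × 8.85×10⁻¹² × 1.73×10⁻² / 5.14×10⁻⁵ = 1.60×10⁻⁸ F.

C ≈ 16.0 nF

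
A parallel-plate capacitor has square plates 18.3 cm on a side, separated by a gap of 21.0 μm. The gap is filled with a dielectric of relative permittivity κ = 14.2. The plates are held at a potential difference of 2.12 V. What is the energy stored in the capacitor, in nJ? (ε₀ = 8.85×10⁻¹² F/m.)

U ≈ 450 nJ

A = (18.3 cm)² = 3.35×10⁻² m².
C = κε₀A/d = 14.2 × 8.85×10⁻¹² × 3.35×10⁻² / 2.10×10⁻⁵ = 2.00×10⁻⁷ F.
U = ½CV² = ½ × 2.00×10⁻⁷ × (2.12)² = 4.50×10⁻⁷ J.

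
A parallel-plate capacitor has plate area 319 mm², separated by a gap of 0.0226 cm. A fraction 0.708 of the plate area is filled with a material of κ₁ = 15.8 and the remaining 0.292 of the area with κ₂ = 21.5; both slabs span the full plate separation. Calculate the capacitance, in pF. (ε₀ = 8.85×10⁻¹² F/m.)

218 pF

A = 319 mm² = 3.19×10⁻⁴ m².
Side-by-side slabs ⇒ two capacitors in parallel, each spanning the full gap.
C₁ = κ₁ε₀A₁/d = 15.8 × 8.85×10⁻¹² × 2.26×10⁻⁴ / 2.26×10⁻⁴ = 1.40×10⁻¹⁰ F.
C₂ = κ₂ε₀A₂/d = 21.5 × 8.85×10⁻¹² × 9.31×10⁻⁵ / 2.26×10⁻⁴ = 7.84×10⁻¹¹ F.
C = C₁ + C₂ = 2.18×10⁻¹⁰ F.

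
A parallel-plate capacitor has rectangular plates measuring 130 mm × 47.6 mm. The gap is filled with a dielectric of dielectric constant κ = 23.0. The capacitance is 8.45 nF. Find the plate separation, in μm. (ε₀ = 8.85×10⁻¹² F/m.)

149 μm

A = 130 × 47.6 mm² = 6.19×10⁻³ m².
d = κε₀A/C = 23.0 × 8.85×10⁻¹² × 6.19×10⁻³ / 8.45×10⁻⁹ = 1.49×10⁻⁴ m.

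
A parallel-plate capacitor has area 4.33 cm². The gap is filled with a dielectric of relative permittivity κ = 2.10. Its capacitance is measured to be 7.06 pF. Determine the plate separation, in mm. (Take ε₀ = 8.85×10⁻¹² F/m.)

A = 4.33 cm² = 4.33×10⁻⁴ m².
d = κε₀A/C = 2.10 × 8.85×10⁻¹² × 4.33×10⁻⁴ / 7.06×10⁻¹² = 1.14×10⁻³ m.

d ≈ 1.14 mm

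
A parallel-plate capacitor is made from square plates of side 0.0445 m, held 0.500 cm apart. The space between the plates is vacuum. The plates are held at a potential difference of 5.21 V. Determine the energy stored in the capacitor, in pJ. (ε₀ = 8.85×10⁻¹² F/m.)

U ≈ 47.6 pJ

A = (0.0445 m)² = 1.98×10⁻³ m².
C = ε₀A/d = 8.85×10⁻¹² × 1.98×10⁻³ / 5.00×10⁻³ = 3.51×10⁻¹² F.
U = ½CV² = ½ × 3.51×10⁻¹² × (5.21)² = 4.76×10⁻¹¹ J.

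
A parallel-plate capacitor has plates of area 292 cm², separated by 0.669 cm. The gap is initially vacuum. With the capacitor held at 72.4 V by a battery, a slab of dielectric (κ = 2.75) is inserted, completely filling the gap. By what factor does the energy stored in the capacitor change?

U₂/U₁ ≈ 2.75

Battery connected ⇒ V is held fixed.
C₂ = 2.75 C₁ and U = ½CV², so U₂/U₁ = C₂/C₁ = 2.75.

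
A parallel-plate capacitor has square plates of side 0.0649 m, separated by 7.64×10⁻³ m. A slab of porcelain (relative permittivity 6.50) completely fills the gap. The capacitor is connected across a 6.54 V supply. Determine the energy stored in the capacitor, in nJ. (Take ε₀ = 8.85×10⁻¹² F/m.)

0.678 nJ

A = (0.0649 m)² = 4.21×10⁻³ m².
C = κε₀A/d = 6.50 × 8.85×10⁻¹² × 4.21×10⁻³ / 7.64×10⁻³ = 3.17×10⁻¹¹ F.
U = ½CV² = ½ × 3.17×10⁻¹¹ × (6.54)² = 6.78×10⁻¹⁰ J.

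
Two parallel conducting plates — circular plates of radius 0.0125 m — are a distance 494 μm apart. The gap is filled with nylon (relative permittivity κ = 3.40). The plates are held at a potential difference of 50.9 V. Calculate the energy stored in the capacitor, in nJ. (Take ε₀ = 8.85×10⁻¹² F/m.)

A = π(0.0125 m)² = 4.91×10⁻⁴ m².
C = κε₀A/d = 3.40 × 8.85×10⁻¹² × 4.91×10⁻⁴ / 4.94×10⁻⁴ = 2.99×10⁻¹¹ F.
U = ½CV² = ½ × 2.99×10⁻¹¹ × (50.9)² = 3.87×10⁻⁸ J.

U ≈ 38.7 nJ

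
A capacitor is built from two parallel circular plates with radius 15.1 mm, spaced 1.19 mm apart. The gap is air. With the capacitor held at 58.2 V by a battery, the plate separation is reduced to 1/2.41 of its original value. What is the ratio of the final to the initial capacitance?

2.41

C = ε₀A/d scales as 1/d, so C₂/C₁ = d₁/d₂ = 2.41.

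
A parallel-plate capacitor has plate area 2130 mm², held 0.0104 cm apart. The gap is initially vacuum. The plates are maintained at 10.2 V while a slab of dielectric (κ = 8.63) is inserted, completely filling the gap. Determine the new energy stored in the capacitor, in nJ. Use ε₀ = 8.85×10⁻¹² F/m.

U ≈ 81.4 nJ

A = 2130 mm² = 2.13×10⁻³ m².
Initially C₁ = ε₀A/d = 8.85×10⁻¹² × 2.13×10⁻³ / 1.04×10⁻⁴ = 1.81×10⁻¹⁰ F.
U₁ = 9.43×10⁻⁹ J.
Battery connected ⇒ V is held fixed. C₂ = 8.63 C₁ and U = ½CV², so U₂/U₁ = C₂/C₁ = 8.63.
U₂ = 8.63 × 9.43×10⁻⁹ = 8.14×10⁻⁸ J.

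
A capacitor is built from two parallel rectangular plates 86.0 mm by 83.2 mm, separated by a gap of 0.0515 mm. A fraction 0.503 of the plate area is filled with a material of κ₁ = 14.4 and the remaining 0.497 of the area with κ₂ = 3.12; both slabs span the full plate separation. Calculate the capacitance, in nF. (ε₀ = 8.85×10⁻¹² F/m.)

A = 86.0 × 83.2 mm² = 7.16×10⁻³ m².
Side-by-side slabs ⇒ two capacitors in parallel, each spanning the full gap.
C₁ = κ₁ε₀A₁/d = 14.4 × 8.85×10⁻¹² × 3.60×10⁻³ / 5.15×10⁻⁵ = 8.91×10⁻⁹ F.
C₂ = κ₂ε₀A₂/d = 3.12 × 8.85×10⁻¹² × 3.56×10⁻³ / 5.15×10⁻⁵ = 1.91×10⁻⁹ F.
C = C₁ + C₂ = 1.08×10⁻⁸ F.

10.8 nF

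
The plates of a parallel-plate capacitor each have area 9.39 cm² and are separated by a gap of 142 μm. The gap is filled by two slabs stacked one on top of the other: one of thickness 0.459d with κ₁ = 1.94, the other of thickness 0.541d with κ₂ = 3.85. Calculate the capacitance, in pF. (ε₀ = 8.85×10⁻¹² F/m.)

C ≈ 155 pF

A = 9.39 cm² = 9.39×10⁻⁴ m².
Stacked slabs ⇒ two capacitors in series, each with the full plate area.
C₁ = κ₁ε₀A/d₁ = 1.94 × 8.85×10⁻¹² × 9.39×10⁻⁴ / 6.52×10⁻⁵ = 2.47×10⁻¹⁰ F.
C₂ = κ₂ε₀A/d₂ = 3.85 × 8.85×10⁻¹² × 9.39×10⁻⁴ / 7.68×10⁻⁵ = 4.16×10⁻¹⁰ F.
C = (1/C₁ + 1/C₂)⁻¹ = 1.55×10⁻¹⁰ F.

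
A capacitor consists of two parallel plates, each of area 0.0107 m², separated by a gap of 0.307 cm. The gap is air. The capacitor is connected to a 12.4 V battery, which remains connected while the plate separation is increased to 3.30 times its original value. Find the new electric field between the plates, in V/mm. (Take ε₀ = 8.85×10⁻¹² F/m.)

1.22 V/mm

Initially C₁ = ε₀A/d = 8.85×10⁻¹² × 1.07×10⁻² / 3.07×10⁻³ = 3.08×10⁻¹¹ F.
E₁ = 4.04×10³ V/m.
Battery connected ⇒ V is held fixed. E = V/d, so E₂/E₁ = d₁/d₂ = 0.303.
E₂ = 0.303 × 4.04×10³ = 1.22×10³ V/m.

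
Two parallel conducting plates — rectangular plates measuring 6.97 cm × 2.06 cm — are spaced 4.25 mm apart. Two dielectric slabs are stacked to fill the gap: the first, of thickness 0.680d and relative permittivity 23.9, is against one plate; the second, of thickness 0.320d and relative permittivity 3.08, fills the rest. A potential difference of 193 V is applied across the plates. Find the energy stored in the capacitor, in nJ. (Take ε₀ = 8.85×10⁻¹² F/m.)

A = 6.97 × 2.06 cm² = 1.44×10⁻³ m².
Stacked slabs ⇒ two capacitors in series, each with the full plate area.
C₁ = κ₁ε₀A/d₁ = 23.9 × 8.85×10⁻¹² × 1.44×10⁻³ / 2.89×10⁻³ = 1.05×10⁻¹⁰ F.
C₂ = κ₂ε₀A/d₂ = 3.08 × 8.85×10⁻¹² × 1.44×10⁻³ / 1.36×10⁻³ = 2.88×10⁻¹¹ F.
C = (1/C₁ + 1/C₂)⁻¹ = 2.26×10⁻¹¹ F.
U = ½CV² = ½ × 2.26×10⁻¹¹ × (193)² = 4.21×10⁻⁷ J.

U ≈ 421 nJ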